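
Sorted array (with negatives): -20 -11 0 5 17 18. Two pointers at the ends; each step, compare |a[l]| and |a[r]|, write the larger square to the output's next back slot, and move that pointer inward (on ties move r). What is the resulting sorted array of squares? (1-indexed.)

[0, 25, 121, 289, 324, 400]

[1,6] |-20|>|18| out[6]=400 → l++
[2,6] |-11|<=|18| out[5]=324 → r--
[2,5] |-11|<=|17| out[4]=289 → r--
[2,4] |-11|>|5| out[3]=121 → l++
[3,4] |0|<=|5| out[2]=25 → r--
[3,3] |0|<=|0| out[1]=0 → r--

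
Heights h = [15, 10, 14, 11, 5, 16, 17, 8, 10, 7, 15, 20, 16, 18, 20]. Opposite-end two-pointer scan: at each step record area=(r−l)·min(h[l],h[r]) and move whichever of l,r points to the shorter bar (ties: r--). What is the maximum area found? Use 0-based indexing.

l=0 r=14: min(15,20)*14=210 best=210 *, l++
l=1 r=14: min(10,20)*13=130 best=210, l++
l=2 r=14: min(14,20)*12=168 best=210, l++
l=3 r=14: min(11,20)*11=121 best=210, l++
l=4 r=14: min(5,20)*10=50 best=210, l++
l=5 r=14: min(16,20)*9=144 best=210, l++
l=6 r=14: min(17,20)*8=136 best=210, l++
l=7 r=14: min(8,20)*7=56 best=210, l++
l=8 r=14: min(10,20)*6=60 best=210, l++
l=9 r=14: min(7,20)*5=35 best=210, l++
l=10 r=14: min(15,20)*4=60 best=210, l++
l=11 r=14: min(20,20)*3=60 best=210, r--
l=11 r=13: min(20,18)*2=36 best=210, r--
l=11 r=12: min(20,16)*1=16 best=210, r--

max area = 210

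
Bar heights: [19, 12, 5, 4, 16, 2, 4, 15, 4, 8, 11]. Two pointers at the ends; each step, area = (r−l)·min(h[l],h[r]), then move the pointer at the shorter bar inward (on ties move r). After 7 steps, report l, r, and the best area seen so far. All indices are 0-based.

l=0, r=3, best area=110

l=0 r=10: min(19,11)*10=110 best=110 *, r--
l=0 r=9: min(19,8)*9=72 best=110, r--
l=0 r=8: min(19,4)*8=32 best=110, r--
l=0 r=7: min(19,15)*7=105 best=110, r--
l=0 r=6: min(19,4)*6=24 best=110, r--
l=0 r=5: min(19,2)*5=10 best=110, r--
l=0 r=4: min(19,16)*4=64 best=110, r--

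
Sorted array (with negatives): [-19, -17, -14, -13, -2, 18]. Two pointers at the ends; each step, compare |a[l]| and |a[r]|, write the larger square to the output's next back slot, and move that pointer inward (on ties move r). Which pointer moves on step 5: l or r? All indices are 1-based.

[1,6] |-19|>|18| out[6]=361 → l++
[2,6] |-17|<=|18| out[5]=324 → r--
[2,5] |-17|>|-2| out[4]=289 → l++
[3,5] |-14|>|-2| out[3]=196 → l++
[4,5] |-13|>|-2| out[2]=169 → l++

l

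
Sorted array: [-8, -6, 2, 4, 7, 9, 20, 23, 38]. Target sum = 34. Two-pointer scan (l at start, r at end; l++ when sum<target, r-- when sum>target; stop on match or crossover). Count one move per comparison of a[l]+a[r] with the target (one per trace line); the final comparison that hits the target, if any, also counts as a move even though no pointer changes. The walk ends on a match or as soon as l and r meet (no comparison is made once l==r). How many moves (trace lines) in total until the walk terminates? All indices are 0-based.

l=0 r=8: -8+38=30 <34, l++
l=1 r=8: -6+38=32 <34, l++
l=2 r=8: 2+38=40 >34, r--
l=2 r=7: 2+23=25 <34, l++
l=3 r=7: 4+23=27 <34, l++
l=4 r=7: 7+23=30 <34, l++
l=5 r=7: 9+23=32 <34, l++
l=6 r=7: 20+23=43 >34, r--

8 moves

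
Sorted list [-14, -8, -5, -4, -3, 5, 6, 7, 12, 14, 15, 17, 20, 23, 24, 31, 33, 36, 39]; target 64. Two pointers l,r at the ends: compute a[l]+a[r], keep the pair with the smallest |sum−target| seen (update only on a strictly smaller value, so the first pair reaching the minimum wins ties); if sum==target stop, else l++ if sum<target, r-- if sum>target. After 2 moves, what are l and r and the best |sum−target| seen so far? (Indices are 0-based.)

l=2, r=18, best |Δ|=33

[0,18] -14+39=25 d=39 * → l++
[1,18] -8+39=31 d=33 * → l++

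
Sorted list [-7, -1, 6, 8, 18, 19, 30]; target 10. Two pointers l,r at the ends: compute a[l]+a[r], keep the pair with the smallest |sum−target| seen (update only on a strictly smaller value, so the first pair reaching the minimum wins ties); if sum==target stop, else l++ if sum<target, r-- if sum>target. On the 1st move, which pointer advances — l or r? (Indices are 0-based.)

[0,6] -7+30=23 d=13 * → r--

r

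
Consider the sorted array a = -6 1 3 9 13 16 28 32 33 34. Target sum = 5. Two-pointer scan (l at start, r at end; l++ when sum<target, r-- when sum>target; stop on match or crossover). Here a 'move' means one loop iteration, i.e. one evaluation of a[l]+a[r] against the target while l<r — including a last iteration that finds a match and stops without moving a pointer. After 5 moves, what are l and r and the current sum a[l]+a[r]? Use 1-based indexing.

l=1, r=5, sum=7

l=1 r=10: -6+34=28 >5, r--
l=1 r=9: -6+33=27 >5, r--
l=1 r=8: -6+32=26 >5, r--
l=1 r=7: -6+28=22 >5, r--
l=1 r=6: -6+16=10 >5, r--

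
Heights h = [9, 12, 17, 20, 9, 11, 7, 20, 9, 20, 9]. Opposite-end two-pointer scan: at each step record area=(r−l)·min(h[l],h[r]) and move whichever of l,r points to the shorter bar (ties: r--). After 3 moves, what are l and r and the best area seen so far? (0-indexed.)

l=0 r=10: min(9,9)*10=90 best=90 *, r--
l=0 r=9: min(9,20)*9=81 best=90, l++
l=1 r=9: min(12,20)*8=96 best=96 *, l++

l=2, r=9, best area=96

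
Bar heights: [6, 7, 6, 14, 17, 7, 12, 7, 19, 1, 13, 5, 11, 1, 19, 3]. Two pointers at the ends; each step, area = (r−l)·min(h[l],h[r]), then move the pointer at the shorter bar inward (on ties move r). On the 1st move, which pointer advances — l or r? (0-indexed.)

l=0 r=15: min(6,3)*15=45 best=45 *, r--

r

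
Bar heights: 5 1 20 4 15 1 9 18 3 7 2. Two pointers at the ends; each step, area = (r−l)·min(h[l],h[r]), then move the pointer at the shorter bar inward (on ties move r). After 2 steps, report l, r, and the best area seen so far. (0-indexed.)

[0,10] min(5,2)*10=20 best=20 * → r--
[0,9] min(5,7)*9=45 best=45 * → l++

l=1, r=9, best area=45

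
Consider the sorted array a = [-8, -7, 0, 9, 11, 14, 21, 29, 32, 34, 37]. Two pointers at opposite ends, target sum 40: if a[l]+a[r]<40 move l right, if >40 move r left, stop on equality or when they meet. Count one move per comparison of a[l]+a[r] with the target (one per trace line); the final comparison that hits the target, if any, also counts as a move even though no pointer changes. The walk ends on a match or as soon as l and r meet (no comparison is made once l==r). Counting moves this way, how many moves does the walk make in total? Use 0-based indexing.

l=0 r=10: -8+37=29 <40, l++
l=1 r=10: -7+37=30 <40, l++
l=2 r=10: 0+37=37 <40, l++
l=3 r=10: 9+37=46 >40, r--
l=3 r=9: 9+34=43 >40, r--
l=3 r=8: 9+32=41 >40, r--
l=3 r=7: 9+29=38 <40, l++
l=4 r=7: 11+29=40, found

8 moves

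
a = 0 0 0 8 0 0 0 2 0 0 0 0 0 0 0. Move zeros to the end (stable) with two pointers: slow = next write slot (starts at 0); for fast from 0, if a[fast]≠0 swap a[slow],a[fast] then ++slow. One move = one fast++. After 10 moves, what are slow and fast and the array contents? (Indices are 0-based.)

slow=2, fast=10, a=[8, 2, 0, 0, 0, 0, 0, 0, 0, 0, 0, 0, 0, 0, 0]

(s=0,f=0) a[fast]=0 → fast++
(s=0,f=1) a[fast]=0 → fast++
(s=0,f=2) a[fast]=0 → fast++
(s=0,f=3) a[fast]=8≠0 swap→a[0]=8 → slow++,fast++
(s=1,f=4) a[fast]=0 → fast++
(s=1,f=5) a[fast]=0 → fast++
(s=1,f=6) a[fast]=0 → fast++
(s=1,f=7) a[fast]=2≠0 swap→a[1]=2 → slow++,fast++
(s=2,f=8) a[fast]=0 → fast++
(s=2,f=9) a[fast]=0 → fast++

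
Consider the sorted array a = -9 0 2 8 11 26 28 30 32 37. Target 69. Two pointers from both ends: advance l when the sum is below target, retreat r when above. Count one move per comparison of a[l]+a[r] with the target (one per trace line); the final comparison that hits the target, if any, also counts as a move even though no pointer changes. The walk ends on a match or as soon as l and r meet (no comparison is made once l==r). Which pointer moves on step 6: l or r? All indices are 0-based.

l=0 r=9: -9+37=28 <69, l++
l=1 r=9: 0+37=37 <69, l++
l=2 r=9: 2+37=39 <69, l++
l=3 r=9: 8+37=45 <69, l++
l=4 r=9: 11+37=48 <69, l++
l=5 r=9: 26+37=63 <69, l++

l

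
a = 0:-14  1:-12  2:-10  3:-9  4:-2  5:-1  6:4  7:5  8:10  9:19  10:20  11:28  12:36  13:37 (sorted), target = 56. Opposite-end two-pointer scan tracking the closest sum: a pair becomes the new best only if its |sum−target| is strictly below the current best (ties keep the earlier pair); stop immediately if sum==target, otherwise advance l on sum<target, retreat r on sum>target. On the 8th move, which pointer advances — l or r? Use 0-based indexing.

l

[0,13] -14+37=23 d=33 * → l++
[1,13] -12+37=25 d=31 * → l++
[2,13] -10+37=27 d=29 * → l++
[3,13] -9+37=28 d=28 * → l++
[4,13] -2+37=35 d=21 * → l++
[5,13] -1+37=36 d=20 * → l++
[6,13] 4+37=41 d=15 * → l++
[7,13] 5+37=42 d=14 * → l++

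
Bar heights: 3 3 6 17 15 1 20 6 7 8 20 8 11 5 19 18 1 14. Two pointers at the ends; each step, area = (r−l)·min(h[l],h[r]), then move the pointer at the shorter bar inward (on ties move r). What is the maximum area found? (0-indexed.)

l=0 r=17: min(3,14)*17=51 best=51 *, l++
l=1 r=17: min(3,14)*16=48 best=51, l++
l=2 r=17: min(6,14)*15=90 best=90 *, l++
l=3 r=17: min(17,14)*14=196 best=196 *, r--
l=3 r=16: min(17,1)*13=13 best=196, r--
l=3 r=15: min(17,18)*12=204 best=204 *, l++
l=4 r=15: min(15,18)*11=165 best=204, l++
l=5 r=15: min(1,18)*10=10 best=204, l++
l=6 r=15: min(20,18)*9=162 best=204, r--
l=6 r=14: min(20,19)*8=152 best=204, r--
l=6 r=13: min(20,5)*7=35 best=204, r--
l=6 r=12: min(20,11)*6=66 best=204, r--
l=6 r=11: min(20,8)*5=40 best=204, r--
l=6 r=10: min(20,20)*4=80 best=204, r--
l=6 r=9: min(20,8)*3=24 best=204, r--
l=6 r=8: min(20,7)*2=14 best=204, r--
l=6 r=7: min(20,6)*1=6 best=204, r--

max area = 204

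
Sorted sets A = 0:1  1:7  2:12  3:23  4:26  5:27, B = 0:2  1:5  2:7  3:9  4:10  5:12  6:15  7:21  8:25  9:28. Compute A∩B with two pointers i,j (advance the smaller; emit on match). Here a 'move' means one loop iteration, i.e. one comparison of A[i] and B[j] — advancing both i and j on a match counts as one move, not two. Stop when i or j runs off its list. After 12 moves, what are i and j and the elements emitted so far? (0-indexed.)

[i=0,j=0] 1<2 → i++
[i=1,j=0] 7>2 → j++
[i=1,j=1] 7>5 → j++
[i=1,j=2] 7==7 emit → i++,j++
[i=2,j=3] 12>9 → j++
[i=2,j=4] 12>10 → j++
[i=2,j=5] 12==12 emit → i++,j++
[i=3,j=6] 23>15 → j++
[i=3,j=7] 23>21 → j++
[i=3,j=8] 23<25 → i++
[i=4,j=8] 26>25 → j++
[i=4,j=9] 26<28 → i++

i=5, j=9, emitted=[7, 12]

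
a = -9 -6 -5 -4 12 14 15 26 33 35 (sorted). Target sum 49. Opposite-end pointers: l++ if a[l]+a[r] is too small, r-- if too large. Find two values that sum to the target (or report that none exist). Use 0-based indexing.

[0,9] -9+35=26 <49 → l++
[1,9] -6+35=29 <49 → l++
[2,9] -5+35=30 <49 → l++
[3,9] -4+35=31 <49 → l++
[4,9] 12+35=47 <49 → l++
[5,9] 14+35=49 → found

(14, 35)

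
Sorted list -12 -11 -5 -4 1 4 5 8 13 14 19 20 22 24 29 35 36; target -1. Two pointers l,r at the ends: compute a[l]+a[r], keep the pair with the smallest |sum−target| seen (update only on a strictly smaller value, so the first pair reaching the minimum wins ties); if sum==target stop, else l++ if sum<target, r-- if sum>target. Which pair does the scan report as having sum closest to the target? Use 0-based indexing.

pair (-5, 4) with sum -1 (|Δ|=0)

l=0 r=16: -12+36=24 d=25 *, r--
l=0 r=15: -12+35=23 d=24 *, r--
l=0 r=14: -12+29=17 d=18 *, r--
l=0 r=13: -12+24=12 d=13 *, r--
l=0 r=12: -12+22=10 d=11 *, r--
l=0 r=11: -12+20=8 d=9 *, r--
l=0 r=10: -12+19=7 d=8 *, r--
l=0 r=9: -12+14=2 d=3 *, r--
l=0 r=8: -12+13=1 d=2 *, r--
l=0 r=7: -12+8=-4 d=3, l++
l=1 r=7: -11+8=-3 d=2, l++
l=2 r=7: -5+8=3 d=4, r--
l=2 r=6: -5+5=0 d=1 *, r--
l=2 r=5: -5+4=-1 d=0 *, stop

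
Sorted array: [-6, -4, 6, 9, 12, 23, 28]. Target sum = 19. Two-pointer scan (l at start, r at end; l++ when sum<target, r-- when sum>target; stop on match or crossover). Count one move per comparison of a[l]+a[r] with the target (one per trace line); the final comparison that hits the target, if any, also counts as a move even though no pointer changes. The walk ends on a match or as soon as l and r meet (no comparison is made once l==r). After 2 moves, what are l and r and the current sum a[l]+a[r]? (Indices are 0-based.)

[0,6] -6+28=22 >19 → r--
[0,5] -6+23=17 <19 → l++

l=1, r=5, sum=19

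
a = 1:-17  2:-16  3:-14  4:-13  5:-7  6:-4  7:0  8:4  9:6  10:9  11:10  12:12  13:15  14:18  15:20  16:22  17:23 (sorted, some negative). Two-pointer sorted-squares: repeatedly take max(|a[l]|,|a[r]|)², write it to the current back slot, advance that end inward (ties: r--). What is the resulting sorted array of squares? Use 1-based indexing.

[0, 16, 16, 36, 49, 81, 100, 144, 169, 196, 225, 256, 289, 324, 400, 484, 529]

l=1 r=17: |-17|<=|23| out[17]=529, r--
l=1 r=16: |-17|<=|22| out[16]=484, r--
l=1 r=15: |-17|<=|20| out[15]=400, r--
l=1 r=14: |-17|<=|18| out[14]=324, r--
l=1 r=13: |-17|>|15| out[13]=289, l++
l=2 r=13: |-16|>|15| out[12]=256, l++
l=3 r=13: |-14|<=|15| out[11]=225, r--
l=3 r=12: |-14|>|12| out[10]=196, l++
l=4 r=12: |-13|>|12| out[9]=169, l++
l=5 r=12: |-7|<=|12| out[8]=144, r--
l=5 r=11: |-7|<=|10| out[7]=100, r--
l=5 r=10: |-7|<=|9| out[6]=81, r--
l=5 r=9: |-7|>|6| out[5]=49, l++
l=6 r=9: |-4|<=|6| out[4]=36, r--
l=6 r=8: |-4|<=|4| out[3]=16, r--
l=6 r=7: |-4|>|0| out[2]=16, l++
l=7 r=7: |0|<=|0| out[1]=0, r--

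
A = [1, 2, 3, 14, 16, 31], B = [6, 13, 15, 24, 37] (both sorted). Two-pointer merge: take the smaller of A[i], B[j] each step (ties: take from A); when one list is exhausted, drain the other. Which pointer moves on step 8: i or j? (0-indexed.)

i=0 j=0: A[i]=1<=B[j]=6 take 1, i++
i=1 j=0: A[i]=2<=B[j]=6 take 2, i++
i=2 j=0: A[i]=3<=B[j]=6 take 3, i++
i=3 j=0: A[i]=14>B[j]=6 take 6, j++
i=3 j=1: A[i]=14>B[j]=13 take 13, j++
i=3 j=2: A[i]=14<=B[j]=15 take 14, i++
i=4 j=2: A[i]=16>B[j]=15 take 15, j++
i=4 j=3: A[i]=16<=B[j]=24 take 16, i++

i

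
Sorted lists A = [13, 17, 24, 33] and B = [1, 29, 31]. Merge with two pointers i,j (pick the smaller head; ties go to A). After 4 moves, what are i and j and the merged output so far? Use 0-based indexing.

i=0 j=0: A[i]=13>B[j]=1 take 1, j++
i=0 j=1: A[i]=13<=B[j]=29 take 13, i++
i=1 j=1: A[i]=17<=B[j]=29 take 17, i++
i=2 j=1: A[i]=24<=B[j]=29 take 24, i++

i=3, j=1, merged so far=[1, 13, 17, 24]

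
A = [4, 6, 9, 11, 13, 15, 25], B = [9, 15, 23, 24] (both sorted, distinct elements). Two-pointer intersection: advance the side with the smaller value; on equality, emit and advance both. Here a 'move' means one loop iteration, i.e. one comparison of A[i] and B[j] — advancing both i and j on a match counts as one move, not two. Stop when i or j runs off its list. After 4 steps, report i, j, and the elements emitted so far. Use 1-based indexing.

i=5, j=2, emitted=[9]

[i=1,j=1] 4<9 → i++
[i=2,j=1] 6<9 → i++
[i=3,j=1] 9==9 emit → i++,j++
[i=4,j=2] 11<15 → i++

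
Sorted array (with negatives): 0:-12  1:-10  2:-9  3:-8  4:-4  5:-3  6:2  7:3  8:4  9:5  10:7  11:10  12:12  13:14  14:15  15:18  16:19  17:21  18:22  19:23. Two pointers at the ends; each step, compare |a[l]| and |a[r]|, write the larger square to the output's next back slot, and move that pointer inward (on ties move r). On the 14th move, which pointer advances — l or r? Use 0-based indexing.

r

l=0 r=19: |-12|<=|23| out[19]=529, r--
l=0 r=18: |-12|<=|22| out[18]=484, r--
l=0 r=17: |-12|<=|21| out[17]=441, r--
l=0 r=16: |-12|<=|19| out[16]=361, r--
l=0 r=15: |-12|<=|18| out[15]=324, r--
l=0 r=14: |-12|<=|15| out[14]=225, r--
l=0 r=13: |-12|<=|14| out[13]=196, r--
l=0 r=12: |-12|<=|12| out[12]=144, r--
l=0 r=11: |-12|>|10| out[11]=144, l++
l=1 r=11: |-10|<=|10| out[10]=100, r--
l=1 r=10: |-10|>|7| out[9]=100, l++
l=2 r=10: |-9|>|7| out[8]=81, l++
l=3 r=10: |-8|>|7| out[7]=64, l++
l=4 r=10: |-4|<=|7| out[6]=49, r--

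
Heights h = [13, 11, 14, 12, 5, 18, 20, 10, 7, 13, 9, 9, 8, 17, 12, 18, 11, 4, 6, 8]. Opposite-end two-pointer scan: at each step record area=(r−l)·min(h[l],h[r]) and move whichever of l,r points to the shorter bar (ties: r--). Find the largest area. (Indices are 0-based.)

max area = 195

l=0 r=19: min(13,8)*19=152 best=152 *, r--
l=0 r=18: min(13,6)*18=108 best=152, r--
l=0 r=17: min(13,4)*17=68 best=152, r--
l=0 r=16: min(13,11)*16=176 best=176 *, r--
l=0 r=15: min(13,18)*15=195 best=195 *, l++
l=1 r=15: min(11,18)*14=154 best=195, l++
l=2 r=15: min(14,18)*13=182 best=195, l++
l=3 r=15: min(12,18)*12=144 best=195, l++
l=4 r=15: min(5,18)*11=55 best=195, l++
l=5 r=15: min(18,18)*10=180 best=195, r--
l=5 r=14: min(18,12)*9=108 best=195, r--
l=5 r=13: min(18,17)*8=136 best=195, r--
l=5 r=12: min(18,8)*7=56 best=195, r--
l=5 r=11: min(18,9)*6=54 best=195, r--
l=5 r=10: min(18,9)*5=45 best=195, r--
l=5 r=9: min(18,13)*4=52 best=195, r--
l=5 r=8: min(18,7)*3=21 best=195, r--
l=5 r=7: min(18,10)*2=20 best=195, r--
l=5 r=6: min(18,20)*1=18 best=195, l++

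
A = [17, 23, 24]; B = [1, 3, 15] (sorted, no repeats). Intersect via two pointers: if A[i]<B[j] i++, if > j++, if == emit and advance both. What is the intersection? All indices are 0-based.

intersection = []

i=0 j=0: 17>1, j++
i=0 j=1: 17>3, j++
i=0 j=2: 17>15, j++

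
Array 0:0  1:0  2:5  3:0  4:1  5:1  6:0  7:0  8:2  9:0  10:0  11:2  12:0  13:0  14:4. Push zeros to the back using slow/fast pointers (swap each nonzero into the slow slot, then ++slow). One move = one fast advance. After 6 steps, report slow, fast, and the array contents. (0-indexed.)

(s=0,f=0) a[fast]=0 → fast++
(s=0,f=1) a[fast]=0 → fast++
(s=0,f=2) a[fast]=5≠0 swap→a[0]=5 → slow++,fast++
(s=1,f=3) a[fast]=0 → fast++
(s=1,f=4) a[fast]=1≠0 swap→a[1]=1 → slow++,fast++
(s=2,f=5) a[fast]=1≠0 swap→a[2]=1 → slow++,fast++

slow=3, fast=6, a=[5, 1, 1, 0, 0, 0, 0, 0, 2, 0, 0, 2, 0, 0, 4]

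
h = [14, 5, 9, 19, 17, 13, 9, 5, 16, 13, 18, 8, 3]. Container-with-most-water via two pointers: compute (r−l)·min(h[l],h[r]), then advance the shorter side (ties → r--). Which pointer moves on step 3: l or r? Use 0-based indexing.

l=0 r=12: min(14,3)*12=36 best=36 *, r--
l=0 r=11: min(14,8)*11=88 best=88 *, r--
l=0 r=10: min(14,18)*10=140 best=140 *, l++

l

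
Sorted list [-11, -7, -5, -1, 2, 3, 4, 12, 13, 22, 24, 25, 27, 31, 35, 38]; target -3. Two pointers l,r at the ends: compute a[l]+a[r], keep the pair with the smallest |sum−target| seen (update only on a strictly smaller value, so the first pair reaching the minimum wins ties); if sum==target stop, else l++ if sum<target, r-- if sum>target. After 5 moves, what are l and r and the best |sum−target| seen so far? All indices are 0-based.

[0,15] -11+38=27 d=30 * → r--
[0,14] -11+35=24 d=27 * → r--
[0,13] -11+31=20 d=23 * → r--
[0,12] -11+27=16 d=19 * → r--
[0,11] -11+25=14 d=17 * → r--

l=0, r=10, best |Δ|=17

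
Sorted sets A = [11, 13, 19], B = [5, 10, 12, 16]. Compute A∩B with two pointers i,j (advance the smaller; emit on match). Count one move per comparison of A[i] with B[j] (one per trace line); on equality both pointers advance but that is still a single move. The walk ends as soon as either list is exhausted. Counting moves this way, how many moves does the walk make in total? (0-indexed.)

i=0 j=0: 11>5, j++
i=0 j=1: 11>10, j++
i=0 j=2: 11<12, i++
i=1 j=2: 13>12, j++
i=1 j=3: 13<16, i++
i=2 j=3: 19>16, j++

6 moves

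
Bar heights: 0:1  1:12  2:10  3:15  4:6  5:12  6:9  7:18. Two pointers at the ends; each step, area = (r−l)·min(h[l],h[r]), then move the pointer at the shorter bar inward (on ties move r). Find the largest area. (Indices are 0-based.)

l=0 r=7: min(1,18)*7=7 best=7 *, l++
l=1 r=7: min(12,18)*6=72 best=72 *, l++
l=2 r=7: min(10,18)*5=50 best=72, l++
l=3 r=7: min(15,18)*4=60 best=72, l++
l=4 r=7: min(6,18)*3=18 best=72, l++
l=5 r=7: min(12,18)*2=24 best=72, l++
l=6 r=7: min(9,18)*1=9 best=72, l++

max area = 72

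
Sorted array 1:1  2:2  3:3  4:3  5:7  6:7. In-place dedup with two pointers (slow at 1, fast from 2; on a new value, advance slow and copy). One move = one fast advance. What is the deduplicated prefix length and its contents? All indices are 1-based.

slow=1 fast=2: a[fast]=2≠a[slow]=1 write a[2]=2, slow++,fast++
slow=2 fast=3: a[fast]=3≠a[slow]=2 write a[3]=3, slow++,fast++
slow=3 fast=4: a[fast]=3=a[slow] dup, fast++
slow=3 fast=5: a[fast]=7≠a[slow]=3 write a[4]=7, slow++,fast++
slow=4 fast=6: a[fast]=7=a[slow] dup, fast++

length 4; prefix = [1, 2, 3, 7]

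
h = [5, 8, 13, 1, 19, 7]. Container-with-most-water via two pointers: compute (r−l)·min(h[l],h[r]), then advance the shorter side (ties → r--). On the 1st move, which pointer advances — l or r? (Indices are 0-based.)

[0,5] min(5,7)*5=25 best=25 * → l++

l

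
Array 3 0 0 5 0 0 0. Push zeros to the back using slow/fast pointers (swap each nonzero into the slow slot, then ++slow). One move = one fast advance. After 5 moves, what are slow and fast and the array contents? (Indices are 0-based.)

slow=2, fast=5, a=[3, 5, 0, 0, 0, 0, 0]

slow=0 fast=0: a[fast]=3≠0 swap→a[0]=3, slow++,fast++
slow=1 fast=1: a[fast]=0, fast++
slow=1 fast=2: a[fast]=0, fast++
slow=1 fast=3: a[fast]=5≠0 swap→a[1]=5, slow++,fast++
slow=2 fast=4: a[fast]=0, fast++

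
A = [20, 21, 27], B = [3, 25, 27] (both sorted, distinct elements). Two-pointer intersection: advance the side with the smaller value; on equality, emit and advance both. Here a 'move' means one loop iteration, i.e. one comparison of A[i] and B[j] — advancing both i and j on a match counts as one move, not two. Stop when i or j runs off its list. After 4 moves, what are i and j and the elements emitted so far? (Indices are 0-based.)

i=0 j=0: 20>3, j++
i=0 j=1: 20<25, i++
i=1 j=1: 21<25, i++
i=2 j=1: 27>25, j++

i=2, j=2, emitted=[]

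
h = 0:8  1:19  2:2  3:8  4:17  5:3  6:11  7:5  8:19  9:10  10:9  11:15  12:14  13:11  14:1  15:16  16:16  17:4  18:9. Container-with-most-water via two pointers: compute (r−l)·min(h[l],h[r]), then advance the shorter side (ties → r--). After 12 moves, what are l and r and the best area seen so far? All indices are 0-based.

[0,18] min(8,9)*18=144 best=144 * → l++
[1,18] min(19,9)*17=153 best=153 * → r--
[1,17] min(19,4)*16=64 best=153 → r--
[1,16] min(19,16)*15=240 best=240 * → r--
[1,15] min(19,16)*14=224 best=240 → r--
[1,14] min(19,1)*13=13 best=240 → r--
[1,13] min(19,11)*12=132 best=240 → r--
[1,12] min(19,14)*11=154 best=240 → r--
[1,11] min(19,15)*10=150 best=240 → r--
[1,10] min(19,9)*9=81 best=240 → r--
[1,9] min(19,10)*8=80 best=240 → r--
[1,8] min(19,19)*7=133 best=240 → r--

l=1, r=7, best area=240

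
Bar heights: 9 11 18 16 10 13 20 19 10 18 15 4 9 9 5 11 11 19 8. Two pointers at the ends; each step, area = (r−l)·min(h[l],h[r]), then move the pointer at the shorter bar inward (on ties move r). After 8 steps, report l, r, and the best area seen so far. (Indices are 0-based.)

l=6, r=16, best area=270

l=0 r=18: min(9,8)*18=144 best=144 *, r--
l=0 r=17: min(9,19)*17=153 best=153 *, l++
l=1 r=17: min(11,19)*16=176 best=176 *, l++
l=2 r=17: min(18,19)*15=270 best=270 *, l++
l=3 r=17: min(16,19)*14=224 best=270, l++
l=4 r=17: min(10,19)*13=130 best=270, l++
l=5 r=17: min(13,19)*12=156 best=270, l++
l=6 r=17: min(20,19)*11=209 best=270, r--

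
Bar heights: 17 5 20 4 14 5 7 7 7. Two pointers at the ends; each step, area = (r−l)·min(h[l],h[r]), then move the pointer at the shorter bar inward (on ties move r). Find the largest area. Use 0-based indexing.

[0,8] min(17,7)*8=56 best=56 * → r--
[0,7] min(17,7)*7=49 best=56 → r--
[0,6] min(17,7)*6=42 best=56 → r--
[0,5] min(17,5)*5=25 best=56 → r--
[0,4] min(17,14)*4=56 best=56 → r--
[0,3] min(17,4)*3=12 best=56 → r--
[0,2] min(17,20)*2=34 best=56 → l++
[1,2] min(5,20)*1=5 best=56 → l++

max area = 56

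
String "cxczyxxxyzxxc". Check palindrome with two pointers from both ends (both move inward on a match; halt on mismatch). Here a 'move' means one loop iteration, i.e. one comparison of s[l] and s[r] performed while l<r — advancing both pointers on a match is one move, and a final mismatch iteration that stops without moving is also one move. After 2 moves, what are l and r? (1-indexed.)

l=1 r=13: 'c'=='c', l++,r--
l=2 r=12: 'x'=='x', l++,r--

l=3, r=11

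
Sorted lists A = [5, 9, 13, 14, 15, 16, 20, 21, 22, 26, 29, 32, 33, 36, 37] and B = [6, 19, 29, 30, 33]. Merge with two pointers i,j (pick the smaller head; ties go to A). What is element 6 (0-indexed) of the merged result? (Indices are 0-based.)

merged[6] = 16

i=0 j=0: A[i]=5<=B[j]=6 take 5, i++
i=1 j=0: A[i]=9>B[j]=6 take 6, j++
i=1 j=1: A[i]=9<=B[j]=19 take 9, i++
i=2 j=1: A[i]=13<=B[j]=19 take 13, i++
i=3 j=1: A[i]=14<=B[j]=19 take 14, i++
i=4 j=1: A[i]=15<=B[j]=19 take 15, i++
i=5 j=1: A[i]=16<=B[j]=19 take 16, i++
i=6 j=1: A[i]=20>B[j]=19 take 19, j++
i=6 j=2: A[i]=20<=B[j]=29 take 20, i++
i=7 j=2: A[i]=21<=B[j]=29 take 21, i++
i=8 j=2: A[i]=22<=B[j]=29 take 22, i++
i=9 j=2: A[i]=26<=B[j]=29 take 26, i++
i=10 j=2: A[i]=29<=B[j]=29 take 29, i++
i=11 j=2: A[i]=32>B[j]=29 take 29, j++
i=11 j=3: A[i]=32>B[j]=30 take 30, j++
i=11 j=4: A[i]=32<=B[j]=33 take 32, i++
i=12 j=4: A[i]=33<=B[j]=33 take 33, i++
i=13 j=4: A[i]=36>B[j]=33 take 33, j++
i=13 j=5: B done, take A[i]=36, i++
i=14 j=5: B done, take A[i]=37, i++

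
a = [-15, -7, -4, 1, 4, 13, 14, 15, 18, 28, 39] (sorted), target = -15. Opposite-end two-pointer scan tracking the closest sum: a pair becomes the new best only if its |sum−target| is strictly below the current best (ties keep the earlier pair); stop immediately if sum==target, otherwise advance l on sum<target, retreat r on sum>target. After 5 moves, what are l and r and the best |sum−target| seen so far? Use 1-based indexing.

l=1 r=11: -15+39=24 d=39 *, r--
l=1 r=10: -15+28=13 d=28 *, r--
l=1 r=9: -15+18=3 d=18 *, r--
l=1 r=8: -15+15=0 d=15 *, r--
l=1 r=7: -15+14=-1 d=14 *, r--

l=1, r=6, best |Δ|=14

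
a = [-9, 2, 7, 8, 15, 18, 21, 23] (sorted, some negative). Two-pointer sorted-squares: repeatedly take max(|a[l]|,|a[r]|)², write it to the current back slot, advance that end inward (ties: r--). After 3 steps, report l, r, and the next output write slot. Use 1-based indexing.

l=1 r=8: |-9|<=|23| out[8]=529, r--
l=1 r=7: |-9|<=|21| out[7]=441, r--
l=1 r=6: |-9|<=|18| out[6]=324, r--

l=1, r=5, next write slot=5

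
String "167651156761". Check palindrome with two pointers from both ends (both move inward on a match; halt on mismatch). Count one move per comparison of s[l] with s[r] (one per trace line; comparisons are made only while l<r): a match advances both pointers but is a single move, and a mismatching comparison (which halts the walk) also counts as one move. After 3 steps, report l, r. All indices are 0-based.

l=0 r=11: '1'=='1', l++,r--
l=1 r=10: '6'=='6', l++,r--
l=2 r=9: '7'=='7', l++,r--

l=3, r=8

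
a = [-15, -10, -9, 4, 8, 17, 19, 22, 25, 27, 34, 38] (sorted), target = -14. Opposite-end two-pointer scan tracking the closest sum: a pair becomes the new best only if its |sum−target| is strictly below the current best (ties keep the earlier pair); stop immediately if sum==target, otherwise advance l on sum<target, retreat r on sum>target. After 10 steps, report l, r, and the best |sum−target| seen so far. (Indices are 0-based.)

l=1, r=2, best |Δ|=3

[0,11] -15+38=23 d=37 * → r--
[0,10] -15+34=19 d=33 * → r--
[0,9] -15+27=12 d=26 * → r--
[0,8] -15+25=10 d=24 * → r--
[0,7] -15+22=7 d=21 * → r--
[0,6] -15+19=4 d=18 * → r--
[0,5] -15+17=2 d=16 * → r--
[0,4] -15+8=-7 d=7 * → r--
[0,3] -15+4=-11 d=3 * → r--
[0,2] -15+-9=-24 d=10 → l++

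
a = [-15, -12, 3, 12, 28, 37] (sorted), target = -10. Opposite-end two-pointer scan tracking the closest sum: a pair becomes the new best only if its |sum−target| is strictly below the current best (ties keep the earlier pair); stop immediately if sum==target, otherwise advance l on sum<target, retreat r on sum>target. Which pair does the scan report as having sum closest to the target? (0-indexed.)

[0,5] -15+37=22 d=32 * → r--
[0,4] -15+28=13 d=23 * → r--
[0,3] -15+12=-3 d=7 * → r--
[0,2] -15+3=-12 d=2 * → l++
[1,2] -12+3=-9 d=1 * → r--

pair (-12, 3) with sum -9 (|Δ|=1)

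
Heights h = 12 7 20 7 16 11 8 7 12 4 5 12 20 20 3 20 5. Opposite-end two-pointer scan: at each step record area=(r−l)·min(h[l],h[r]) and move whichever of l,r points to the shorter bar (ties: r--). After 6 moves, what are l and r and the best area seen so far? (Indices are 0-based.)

l=2, r=12, best area=260

[0,16] min(12,5)*16=80 best=80 * → r--
[0,15] min(12,20)*15=180 best=180 * → l++
[1,15] min(7,20)*14=98 best=180 → l++
[2,15] min(20,20)*13=260 best=260 * → r--
[2,14] min(20,3)*12=36 best=260 → r--
[2,13] min(20,20)*11=220 best=260 → r--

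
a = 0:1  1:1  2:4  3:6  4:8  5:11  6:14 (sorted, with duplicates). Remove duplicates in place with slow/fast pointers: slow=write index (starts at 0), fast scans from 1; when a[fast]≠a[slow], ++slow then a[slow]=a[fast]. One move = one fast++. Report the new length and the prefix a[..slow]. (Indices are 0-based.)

slow=0 fast=1: a[fast]=1=a[slow] dup, fast++
slow=0 fast=2: a[fast]=4≠a[slow]=1 write a[1]=4, slow++,fast++
slow=1 fast=3: a[fast]=6≠a[slow]=4 write a[2]=6, slow++,fast++
slow=2 fast=4: a[fast]=8≠a[slow]=6 write a[3]=8, slow++,fast++
slow=3 fast=5: a[fast]=11≠a[slow]=8 write a[4]=11, slow++,fast++
slow=4 fast=6: a[fast]=14≠a[slow]=11 write a[5]=14, slow++,fast++

length 6; prefix = [1, 4, 6, 8, 11, 14]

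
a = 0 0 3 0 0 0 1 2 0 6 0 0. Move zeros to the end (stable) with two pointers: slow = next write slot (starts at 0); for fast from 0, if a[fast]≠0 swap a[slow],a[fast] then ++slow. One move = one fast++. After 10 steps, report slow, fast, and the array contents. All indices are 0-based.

(s=0,f=0) a[fast]=0 → fast++
(s=0,f=1) a[fast]=0 → fast++
(s=0,f=2) a[fast]=3≠0 swap→a[0]=3 → slow++,fast++
(s=1,f=3) a[fast]=0 → fast++
(s=1,f=4) a[fast]=0 → fast++
(s=1,f=5) a[fast]=0 → fast++
(s=1,f=6) a[fast]=1≠0 swap→a[1]=1 → slow++,fast++
(s=2,f=7) a[fast]=2≠0 swap→a[2]=2 → slow++,fast++
(s=3,f=8) a[fast]=0 → fast++
(s=3,f=9) a[fast]=6≠0 swap→a[3]=6 → slow++,fast++

slow=4, fast=10, a=[3, 1, 2, 6, 0, 0, 0, 0, 0, 0, 0, 0]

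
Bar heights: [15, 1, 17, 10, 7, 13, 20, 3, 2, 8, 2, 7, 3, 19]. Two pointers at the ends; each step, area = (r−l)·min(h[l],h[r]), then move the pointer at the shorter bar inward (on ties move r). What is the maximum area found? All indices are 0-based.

[0,13] min(15,19)*13=195 best=195 * → l++
[1,13] min(1,19)*12=12 best=195 → l++
[2,13] min(17,19)*11=187 best=195 → l++
[3,13] min(10,19)*10=100 best=195 → l++
[4,13] min(7,19)*9=63 best=195 → l++
[5,13] min(13,19)*8=104 best=195 → l++
[6,13] min(20,19)*7=133 best=195 → r--
[6,12] min(20,3)*6=18 best=195 → r--
[6,11] min(20,7)*5=35 best=195 → r--
[6,10] min(20,2)*4=8 best=195 → r--
[6,9] min(20,8)*3=24 best=195 → r--
[6,8] min(20,2)*2=4 best=195 → r--
[6,7] min(20,3)*1=3 best=195 → r--

max area = 195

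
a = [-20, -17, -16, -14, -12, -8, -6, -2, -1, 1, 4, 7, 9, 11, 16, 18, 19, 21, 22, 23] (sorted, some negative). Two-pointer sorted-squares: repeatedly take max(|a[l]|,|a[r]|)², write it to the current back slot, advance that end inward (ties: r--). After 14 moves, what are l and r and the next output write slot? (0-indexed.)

l=0 r=19: |-20|<=|23| out[19]=529, r--
l=0 r=18: |-20|<=|22| out[18]=484, r--
l=0 r=17: |-20|<=|21| out[17]=441, r--
l=0 r=16: |-20|>|19| out[16]=400, l++
l=1 r=16: |-17|<=|19| out[15]=361, r--
l=1 r=15: |-17|<=|18| out[14]=324, r--
l=1 r=14: |-17|>|16| out[13]=289, l++
l=2 r=14: |-16|<=|16| out[12]=256, r--
l=2 r=13: |-16|>|11| out[11]=256, l++
l=3 r=13: |-14|>|11| out[10]=196, l++
l=4 r=13: |-12|>|11| out[9]=144, l++
l=5 r=13: |-8|<=|11| out[8]=121, r--
l=5 r=12: |-8|<=|9| out[7]=81, r--
l=5 r=11: |-8|>|7| out[6]=64, l++

l=6, r=11, next write slot=5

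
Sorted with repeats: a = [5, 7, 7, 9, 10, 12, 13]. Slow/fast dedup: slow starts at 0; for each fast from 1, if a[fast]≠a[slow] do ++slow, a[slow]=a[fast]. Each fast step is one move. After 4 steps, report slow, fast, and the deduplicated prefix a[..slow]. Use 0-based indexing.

slow=0 fast=1: a[fast]=7≠a[slow]=5 write a[1]=7, slow++,fast++
slow=1 fast=2: a[fast]=7=a[slow] dup, fast++
slow=1 fast=3: a[fast]=9≠a[slow]=7 write a[2]=9, slow++,fast++
slow=2 fast=4: a[fast]=10≠a[slow]=9 write a[3]=10, slow++,fast++

slow=3, fast=5, prefix=[5, 7, 9, 10]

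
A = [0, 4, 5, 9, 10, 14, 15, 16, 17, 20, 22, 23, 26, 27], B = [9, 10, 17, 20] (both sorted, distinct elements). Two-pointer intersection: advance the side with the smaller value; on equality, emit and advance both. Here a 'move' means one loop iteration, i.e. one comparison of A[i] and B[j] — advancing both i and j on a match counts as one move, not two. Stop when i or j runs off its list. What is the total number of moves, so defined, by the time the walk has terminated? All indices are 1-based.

[i=1,j=1] 0<9 → i++
[i=2,j=1] 4<9 → i++
[i=3,j=1] 5<9 → i++
[i=4,j=1] 9==9 emit → i++,j++
[i=5,j=2] 10==10 emit → i++,j++
[i=6,j=3] 14<17 → i++
[i=7,j=3] 15<17 → i++
[i=8,j=3] 16<17 → i++
[i=9,j=3] 17==17 emit → i++,j++
[i=10,j=4] 20==20 emit → i++,j++

10 moves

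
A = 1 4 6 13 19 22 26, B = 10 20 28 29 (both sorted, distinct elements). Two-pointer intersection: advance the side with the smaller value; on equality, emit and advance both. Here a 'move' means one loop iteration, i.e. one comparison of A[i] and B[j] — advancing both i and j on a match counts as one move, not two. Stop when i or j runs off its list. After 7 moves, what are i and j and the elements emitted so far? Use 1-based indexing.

i=6, j=3, emitted=[]

i=1 j=1: 1<10, i++
i=2 j=1: 4<10, i++
i=3 j=1: 6<10, i++
i=4 j=1: 13>10, j++
i=4 j=2: 13<20, i++
i=5 j=2: 19<20, i++
i=6 j=2: 22>20, j++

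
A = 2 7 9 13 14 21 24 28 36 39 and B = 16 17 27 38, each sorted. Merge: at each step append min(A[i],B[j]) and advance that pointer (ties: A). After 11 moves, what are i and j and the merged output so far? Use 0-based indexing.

[i=0,j=0] A[i]=2<=B[j]=16 take 2 → i++
[i=1,j=0] A[i]=7<=B[j]=16 take 7 → i++
[i=2,j=0] A[i]=9<=B[j]=16 take 9 → i++
[i=3,j=0] A[i]=13<=B[j]=16 take 13 → i++
[i=4,j=0] A[i]=14<=B[j]=16 take 14 → i++
[i=5,j=0] A[i]=21>B[j]=16 take 16 → j++
[i=5,j=1] A[i]=21>B[j]=17 take 17 → j++
[i=5,j=2] A[i]=21<=B[j]=27 take 21 → i++
[i=6,j=2] A[i]=24<=B[j]=27 take 24 → i++
[i=7,j=2] A[i]=28>B[j]=27 take 27 → j++
[i=7,j=3] A[i]=28<=B[j]=38 take 28 → i++

i=8, j=3, merged so far=[2, 7, 9, 13, 14, 16, 17, 21, 24, 27, 28]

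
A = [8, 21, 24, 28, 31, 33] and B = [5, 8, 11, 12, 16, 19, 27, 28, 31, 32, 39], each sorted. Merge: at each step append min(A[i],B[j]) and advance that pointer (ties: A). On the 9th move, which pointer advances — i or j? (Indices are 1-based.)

i

[i=1,j=1] A[i]=8>B[j]=5 take 5 → j++
[i=1,j=2] A[i]=8<=B[j]=8 take 8 → i++
[i=2,j=2] A[i]=21>B[j]=8 take 8 → j++
[i=2,j=3] A[i]=21>B[j]=11 take 11 → j++
[i=2,j=4] A[i]=21>B[j]=12 take 12 → j++
[i=2,j=5] A[i]=21>B[j]=16 take 16 → j++
[i=2,j=6] A[i]=21>B[j]=19 take 19 → j++
[i=2,j=7] A[i]=21<=B[j]=27 take 21 → i++
[i=3,j=7] A[i]=24<=B[j]=27 take 24 → i++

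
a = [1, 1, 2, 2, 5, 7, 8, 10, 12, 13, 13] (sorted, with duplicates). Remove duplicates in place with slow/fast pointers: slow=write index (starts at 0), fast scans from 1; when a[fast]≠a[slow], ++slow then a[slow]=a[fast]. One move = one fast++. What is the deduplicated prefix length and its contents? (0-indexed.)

length 8; prefix = [1, 2, 5, 7, 8, 10, 12, 13]

slow=0 fast=1: a[fast]=1=a[slow] dup, fast++
slow=0 fast=2: a[fast]=2≠a[slow]=1 write a[1]=2, slow++,fast++
slow=1 fast=3: a[fast]=2=a[slow] dup, fast++
slow=1 fast=4: a[fast]=5≠a[slow]=2 write a[2]=5, slow++,fast++
slow=2 fast=5: a[fast]=7≠a[slow]=5 write a[3]=7, slow++,fast++
slow=3 fast=6: a[fast]=8≠a[slow]=7 write a[4]=8, slow++,fast++
slow=4 fast=7: a[fast]=10≠a[slow]=8 write a[5]=10, slow++,fast++
slow=5 fast=8: a[fast]=12≠a[slow]=10 write a[6]=12, slow++,fast++
slow=6 fast=9: a[fast]=13≠a[slow]=12 write a[7]=13, slow++,fast++
slow=7 fast=10: a[fast]=13=a[slow] dup, fast++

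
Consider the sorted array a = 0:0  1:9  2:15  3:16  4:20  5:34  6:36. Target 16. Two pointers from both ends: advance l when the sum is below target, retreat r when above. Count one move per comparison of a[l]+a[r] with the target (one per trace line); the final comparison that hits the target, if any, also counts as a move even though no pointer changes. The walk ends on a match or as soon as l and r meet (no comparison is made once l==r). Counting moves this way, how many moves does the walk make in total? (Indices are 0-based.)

l=0 r=6: 0+36=36 >16, r--
l=0 r=5: 0+34=34 >16, r--
l=0 r=4: 0+20=20 >16, r--
l=0 r=3: 0+16=16, found

4 moves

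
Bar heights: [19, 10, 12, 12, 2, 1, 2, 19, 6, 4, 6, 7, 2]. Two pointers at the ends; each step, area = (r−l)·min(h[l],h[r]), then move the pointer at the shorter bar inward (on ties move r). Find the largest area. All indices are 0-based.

[0,12] min(19,2)*12=24 best=24 * → r--
[0,11] min(19,7)*11=77 best=77 * → r--
[0,10] min(19,6)*10=60 best=77 → r--
[0,9] min(19,4)*9=36 best=77 → r--
[0,8] min(19,6)*8=48 best=77 → r--
[0,7] min(19,19)*7=133 best=133 * → r--
[0,6] min(19,2)*6=12 best=133 → r--
[0,5] min(19,1)*5=5 best=133 → r--
[0,4] min(19,2)*4=8 best=133 → r--
[0,3] min(19,12)*3=36 best=133 → r--
[0,2] min(19,12)*2=24 best=133 → r--
[0,1] min(19,10)*1=10 best=133 → r--

max area = 133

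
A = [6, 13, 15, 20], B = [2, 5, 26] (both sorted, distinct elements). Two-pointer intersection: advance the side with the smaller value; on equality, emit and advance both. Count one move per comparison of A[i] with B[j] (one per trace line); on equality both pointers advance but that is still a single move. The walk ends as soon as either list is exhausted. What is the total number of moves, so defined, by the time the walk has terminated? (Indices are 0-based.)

[i=0,j=0] 6>2 → j++
[i=0,j=1] 6>5 → j++
[i=0,j=2] 6<26 → i++
[i=1,j=2] 13<26 → i++
[i=2,j=2] 15<26 → i++
[i=3,j=2] 20<26 → i++

6 moves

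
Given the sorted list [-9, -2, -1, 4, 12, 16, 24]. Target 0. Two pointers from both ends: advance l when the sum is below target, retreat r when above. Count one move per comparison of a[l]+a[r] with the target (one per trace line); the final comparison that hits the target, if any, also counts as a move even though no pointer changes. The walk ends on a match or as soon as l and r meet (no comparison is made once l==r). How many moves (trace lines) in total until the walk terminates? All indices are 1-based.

6 moves

l=1 r=7: -9+24=15 >0, r--
l=1 r=6: -9+16=7 >0, r--
l=1 r=5: -9+12=3 >0, r--
l=1 r=4: -9+4=-5 <0, l++
l=2 r=4: -2+4=2 >0, r--
l=2 r=3: -2+-1=-3 <0, l++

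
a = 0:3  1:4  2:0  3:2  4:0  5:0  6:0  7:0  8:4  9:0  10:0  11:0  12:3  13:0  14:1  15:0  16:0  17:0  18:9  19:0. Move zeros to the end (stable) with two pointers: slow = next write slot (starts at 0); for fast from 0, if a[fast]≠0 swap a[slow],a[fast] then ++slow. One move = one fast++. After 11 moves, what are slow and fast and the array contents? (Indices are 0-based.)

(s=0,f=0) a[fast]=3≠0 swap→a[0]=3 → slow++,fast++
(s=1,f=1) a[fast]=4≠0 swap→a[1]=4 → slow++,fast++
(s=2,f=2) a[fast]=0 → fast++
(s=2,f=3) a[fast]=2≠0 swap→a[2]=2 → slow++,fast++
(s=3,f=4) a[fast]=0 → fast++
(s=3,f=5) a[fast]=0 → fast++
(s=3,f=6) a[fast]=0 → fast++
(s=3,f=7) a[fast]=0 → fast++
(s=3,f=8) a[fast]=4≠0 swap→a[3]=4 → slow++,fast++
(s=4,f=9) a[fast]=0 → fast++
(s=4,f=10) a[fast]=0 → fast++

slow=4, fast=11, a=[3, 4, 2, 4, 0, 0, 0, 0, 0, 0, 0, 0, 3, 0, 1, 0, 0, 0, 9, 0]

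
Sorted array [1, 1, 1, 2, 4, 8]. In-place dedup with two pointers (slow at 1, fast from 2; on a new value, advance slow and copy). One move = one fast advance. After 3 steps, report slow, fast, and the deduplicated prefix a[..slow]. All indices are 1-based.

(s=1,f=2) a[fast]=1=a[slow] dup → fast++
(s=1,f=3) a[fast]=1=a[slow] dup → fast++
(s=1,f=4) a[fast]=2≠a[slow]=1 write a[2]=2 → slow++,fast++

slow=2, fast=5, prefix=[1, 2]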